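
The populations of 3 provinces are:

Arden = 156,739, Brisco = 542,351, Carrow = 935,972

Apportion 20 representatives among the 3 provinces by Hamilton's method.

The standard divisor is 1635062/20 ≈ 81753.1.
Standard quotas: Arden 1.9172, Brisco 6.6340, Carrow 11.4488.
Lower quotas: Arden 1, Brisco 6, Carrow 11 (sum 18, leaving 2 seats).
Remainders in descending order: Arden 0.9172, Brisco 0.6340, Carrow 0.4488.
The surplus seats go to Arden, Brisco.

Arden=2, Brisco=7, Carrow=11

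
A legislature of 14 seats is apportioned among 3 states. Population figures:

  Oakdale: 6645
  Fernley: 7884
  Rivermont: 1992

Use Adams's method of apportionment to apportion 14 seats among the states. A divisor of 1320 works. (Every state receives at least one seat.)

With modified divisor 1320: modified quotas Oakdale 5.034, Fernley 5.973, Rivermont 1.509.
Rounding up: Oakdale 6, Fernley 6, Rivermont 2 (total 14).

Oakdale 6, Fernley 6, Rivermont 2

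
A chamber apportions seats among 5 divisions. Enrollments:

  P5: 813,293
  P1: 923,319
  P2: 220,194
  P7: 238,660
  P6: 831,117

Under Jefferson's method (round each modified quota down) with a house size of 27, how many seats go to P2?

2

Standard divisor 3026583/27 ≈ 112095.667; standard quotas: P5 7.255, P1 8.237, P2 1.964, P7 2.129, P6 7.414.
Rounding down gives 7, 8, 1, 2, 7 = 25 seats, so the divisor must be adjusted.
With modified divisor 103200: modified quotas P5 7.881, P1 8.947, P2 2.134, P7 2.313, P6 8.053.
Rounding down: P5 7, P1 8, P2 2, P7 2, P6 8 (total 27).
P2 receives 2.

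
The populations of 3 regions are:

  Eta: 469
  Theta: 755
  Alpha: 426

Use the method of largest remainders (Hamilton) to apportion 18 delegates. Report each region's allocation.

Total 1650; standard divisor 1650/18 ≈ 91.667.
Standard quotas: Eta 5.116, Theta 8.236, Alpha 4.647.
Lower quotas: Eta 5, Theta 8, Alpha 4 (sum 17, leaving 1 seat).
Remainders in descending order: Alpha 0.647, Theta 0.236, Eta 0.116.
Largest remainder: Alpha receives the extra seat.

Eta: 5; Theta: 8; Alpha: 5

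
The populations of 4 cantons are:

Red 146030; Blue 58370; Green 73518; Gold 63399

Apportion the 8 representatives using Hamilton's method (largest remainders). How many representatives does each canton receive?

Total 341317; standard divisor 341317/8 ≈ 42664.625.
Standard quotas: Red 3.4227, Blue 1.3681, Green 1.7232, Gold 1.4860.
Lower quotas: Red 3, Blue 1, Green 1, Gold 1 (sum 6, leaving 2 seats).
Remainders in descending order: Green 0.7232, Gold 0.4860, Red 0.4227, Blue 0.3681.
The surplus seats go to Green, Gold.

Red 3, Blue 1, Green 2, Gold 2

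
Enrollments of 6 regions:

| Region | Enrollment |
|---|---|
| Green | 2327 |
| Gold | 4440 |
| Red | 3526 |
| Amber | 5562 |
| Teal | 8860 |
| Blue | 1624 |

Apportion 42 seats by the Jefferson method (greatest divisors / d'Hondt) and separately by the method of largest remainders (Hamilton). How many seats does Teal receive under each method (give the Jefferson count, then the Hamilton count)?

Jefferson: Green 3, Gold 7, Red 6, Amber 9, Teal 15, Blue 2.
Hamilton: Green 4, Gold 7, Red 6, Amber 9, Teal 14, Blue 2.
Teal gets 15 under Jefferson and 14 under Hamilton.

15 and 14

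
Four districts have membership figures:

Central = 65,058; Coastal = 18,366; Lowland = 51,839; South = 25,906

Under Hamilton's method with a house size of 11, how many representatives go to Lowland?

4

The standard divisor is 161169/11 ≈ 14651.727.
Standard quotas: Central 4.4403, Coastal 1.2535, Lowland 3.5381, South 1.7681.
Lower quotas: Central 4, Coastal 1, Lowland 3, South 1 (sum 9, leaving 2 seats).
Remainders in descending order: South 0.7681, Lowland 0.5381, Central 0.4403, Coastal 0.2535.
Largest remainders: South, Lowland receive the extra seats.
Lowland receives 4.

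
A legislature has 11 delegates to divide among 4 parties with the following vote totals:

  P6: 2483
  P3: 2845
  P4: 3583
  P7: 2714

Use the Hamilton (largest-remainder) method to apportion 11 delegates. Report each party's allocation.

P6 2, P3 3, P4 3, P7 3

Total 11625; standard divisor 11625/11 ≈ 1056.818.
Standard quotas: P6 2.350, P3 2.692, P4 3.390, P7 2.568.
Lower quotas: P6 2, P3 2, P4 3, P7 2 (sum 9, leaving 2 seats).
Remainders in descending order: P3 0.692, P7 0.568, P4 0.390, P6 0.350.
The surplus seats go to P3, P7.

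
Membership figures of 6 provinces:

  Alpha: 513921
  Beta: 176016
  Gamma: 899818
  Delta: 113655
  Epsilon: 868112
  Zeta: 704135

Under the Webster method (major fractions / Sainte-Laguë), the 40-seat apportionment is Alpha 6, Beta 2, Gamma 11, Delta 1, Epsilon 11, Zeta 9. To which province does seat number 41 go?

Priority for the next seat is population ÷ (current seats + 0.5).
Priorities: Alpha 79064.769, Beta 70406.400, Gamma 78245.043, Delta 75770.000, Epsilon 75488.000, Zeta 74119.474.
Highest priority: Alpha.

Alpha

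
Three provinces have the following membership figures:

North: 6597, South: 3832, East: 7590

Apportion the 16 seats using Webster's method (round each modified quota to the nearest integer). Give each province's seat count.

Standard divisor 18019/16 ≈ 1126.188; standard quotas: North 5.858, South 3.403, East 6.740.
Rounding to the nearest integer gives North 6, South 3, East 7 — total 16, matching the house size, so no adjustment is needed.

North 6, South 3, East 7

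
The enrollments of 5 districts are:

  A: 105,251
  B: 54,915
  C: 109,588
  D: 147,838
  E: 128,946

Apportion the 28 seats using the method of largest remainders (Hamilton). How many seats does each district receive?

A: 5, B: 3, C: 6, D: 7, E: 7

Standard divisor: 546538 ÷ 28 ≈ 19519.214.
Standard quotas: A 5.3922, B 2.8134, C 5.6144, D 7.5740, E 6.6061.
Lower quotas: A 5, B 2, C 5, D 7, E 6 (sum 25, leaving 3 seats).
Remainders in descending order: B 0.8134, C 0.6144, E 0.6061, D 0.5740, A 0.3922.
The surplus seats go to B, C, E.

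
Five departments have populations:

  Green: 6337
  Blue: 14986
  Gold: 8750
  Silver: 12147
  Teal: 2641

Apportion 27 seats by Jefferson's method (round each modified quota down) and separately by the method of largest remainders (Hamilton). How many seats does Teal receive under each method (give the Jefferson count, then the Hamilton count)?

1 and 2

Jefferson: Green 4, Blue 9, Gold 5, Silver 8, Teal 1.
Hamilton: Green 4, Blue 9, Gold 5, Silver 7, Teal 2.
Teal gets 1 under Jefferson and 2 under Hamilton.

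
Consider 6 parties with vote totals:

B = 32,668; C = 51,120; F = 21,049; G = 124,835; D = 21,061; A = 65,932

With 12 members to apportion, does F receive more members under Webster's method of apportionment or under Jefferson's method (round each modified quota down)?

Webster: B 1, C 2, F 1, G 5, D 1, A 2.
Jefferson: B 1, C 2, F 0, G 5, D 1, A 3.
F gets 1 under Webster and 0 under Jefferson.

Webster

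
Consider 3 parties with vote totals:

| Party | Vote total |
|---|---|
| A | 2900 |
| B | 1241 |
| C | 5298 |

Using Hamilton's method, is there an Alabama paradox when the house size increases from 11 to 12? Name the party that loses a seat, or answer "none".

B

At 11 seats: A 3, B 2, C 6.
At 12 seats: A 4, B 1, C 7.
B drops from 2 to 1.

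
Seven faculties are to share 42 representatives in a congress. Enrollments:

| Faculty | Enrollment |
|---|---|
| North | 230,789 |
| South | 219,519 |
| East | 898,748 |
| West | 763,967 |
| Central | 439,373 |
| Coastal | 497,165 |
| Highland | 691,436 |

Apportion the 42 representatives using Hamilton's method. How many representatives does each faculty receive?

North=3, South=2, East=10, West=8, Central=5, Coastal=6, Highland=8

Standard divisor: 3740997 ÷ 42 ≈ 89071.357.
Standard quotas: North 2.5911, South 2.4645, East 10.0902, West 8.5770, Central 4.9328, Coastal 5.5816, Highland 7.7627.
Lower quotas: North 2, South 2, East 10, West 8, Central 4, Coastal 5, Highland 7 (sum 38, leaving 4 seats).
Remainders in descending order: Central 0.9328, Highland 0.7627, North 0.5911, Coastal 0.5816, West 0.5770, South 0.4645, East 0.0902.
Largest remainders: Central, Highland, North, Coastal receive the extra seats.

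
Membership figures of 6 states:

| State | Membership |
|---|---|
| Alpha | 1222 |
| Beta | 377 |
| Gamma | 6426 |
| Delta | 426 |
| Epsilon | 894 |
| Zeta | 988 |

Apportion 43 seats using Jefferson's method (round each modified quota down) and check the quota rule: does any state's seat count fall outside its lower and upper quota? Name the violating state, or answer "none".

Gamma

Standard quotas: Alpha 5.085, Beta 1.569, Gamma 26.741, Delta 1.773, Epsilon 3.720, Zeta 4.111.
Jefferson allocation: Alpha 5, Beta 1, Gamma 28, Delta 1, Epsilon 4, Zeta 4.
Gamma has quota 26.741 (lower 26, upper 27) but receives 28 — outside the quota interval.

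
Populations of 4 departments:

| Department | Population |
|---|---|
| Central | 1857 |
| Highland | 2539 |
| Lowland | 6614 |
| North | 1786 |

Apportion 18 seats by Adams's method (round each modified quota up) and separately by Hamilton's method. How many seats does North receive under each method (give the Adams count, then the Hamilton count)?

3 and 2

Adams: Central 3, Highland 4, Lowland 8, North 3.
Hamilton: Central 3, Highland 4, Lowland 9, North 2.
North gets 3 under Adams and 2 under Hamilton.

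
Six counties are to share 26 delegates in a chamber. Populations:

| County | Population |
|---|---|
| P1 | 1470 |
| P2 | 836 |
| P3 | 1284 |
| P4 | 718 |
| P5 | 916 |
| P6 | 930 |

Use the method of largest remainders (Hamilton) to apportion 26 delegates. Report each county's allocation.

Total 6154; standard divisor 6154/26 ≈ 236.692.
Standard quotas: P1 6.211, P2 3.532, P3 5.425, P4 3.033, P5 3.870, P6 3.929.
Lower quotas: P1 6, P2 3, P3 5, P4 3, P5 3, P6 3 (sum 23, leaving 3 seats).
Remainders in descending order: P6 0.929, P5 0.870, P2 0.532, P3 0.425, P1 0.211, P4 0.033.
Largest remainders: P6, P5, P2 receive the extra seats.

P1 6, P2 4, P3 5, P4 3, P5 4, P6 4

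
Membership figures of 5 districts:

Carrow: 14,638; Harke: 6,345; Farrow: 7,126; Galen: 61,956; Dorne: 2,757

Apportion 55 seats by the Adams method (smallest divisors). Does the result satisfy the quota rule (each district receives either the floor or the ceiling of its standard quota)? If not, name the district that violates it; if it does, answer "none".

Standard quotas: Carrow 8.673, Harke 3.760, Farrow 4.222, Galen 36.711, Dorne 1.634.
Adams allocation: Carrow 9, Harke 4, Farrow 5, Galen 35, Dorne 2.
Galen has quota 36.711 (lower 36, upper 37) but receives 35 — outside the quota interval.

Galen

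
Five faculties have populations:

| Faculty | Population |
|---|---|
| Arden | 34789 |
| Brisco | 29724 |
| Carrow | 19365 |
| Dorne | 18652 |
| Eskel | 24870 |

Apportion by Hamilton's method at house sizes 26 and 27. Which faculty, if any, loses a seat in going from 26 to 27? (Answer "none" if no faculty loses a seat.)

none

At 26 seats: Arden 7, Brisco 6, Carrow 4, Dorne 4, Eskel 5.
At 27 seats: Arden 8, Brisco 6, Carrow 4, Dorne 4, Eskel 5.
No faculty's allocation decreased.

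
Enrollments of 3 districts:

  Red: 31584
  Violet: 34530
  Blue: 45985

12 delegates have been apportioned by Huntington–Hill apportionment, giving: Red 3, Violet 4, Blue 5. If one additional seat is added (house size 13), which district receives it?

Priority for the next seat is population ÷ (√(s·(s+1))).
Priorities: Red 9117.515, Violet 7721.143, Blue 8395.674.
Highest priority: Red.

Red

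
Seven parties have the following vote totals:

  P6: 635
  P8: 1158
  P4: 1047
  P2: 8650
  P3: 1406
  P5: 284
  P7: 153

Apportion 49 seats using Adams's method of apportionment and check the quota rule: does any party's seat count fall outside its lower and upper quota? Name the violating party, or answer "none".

P2

Standard quotas: P6 2.334, P8 4.256, P4 3.848, P2 31.790, P3 5.167, P5 1.044, P7 0.562.
Adams allocation: P6 3, P8 5, P4 4, P2 30, P3 5, P5 1, P7 1.
P2 has quota 31.790 (lower 31, upper 32) but receives 30 — outside the quota interval.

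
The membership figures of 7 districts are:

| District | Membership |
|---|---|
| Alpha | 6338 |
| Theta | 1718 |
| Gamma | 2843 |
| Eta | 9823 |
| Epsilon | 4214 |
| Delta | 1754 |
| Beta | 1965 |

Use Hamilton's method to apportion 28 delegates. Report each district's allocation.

Total 28655; standard divisor 28655/28 ≈ 1023.393.
Standard quotas: Alpha 6.1931, Theta 1.6787, Gamma 2.7780, Eta 9.5985, Epsilon 4.1177, Delta 1.7139, Beta 1.9201.
Lower quotas: Alpha 6, Theta 1, Gamma 2, Eta 9, Epsilon 4, Delta 1, Beta 1 (sum 24, leaving 4 seats).
Remainders in descending order: Beta 0.9201, Gamma 0.7780, Delta 0.7139, Theta 0.6787, Eta 0.5985, Alpha 0.1931, Epsilon 0.1177.
The surplus seats go to Beta, Gamma, Delta, Theta.

Alpha=6, Theta=2, Gamma=3, Eta=9, Epsilon=4, Delta=2, Beta=2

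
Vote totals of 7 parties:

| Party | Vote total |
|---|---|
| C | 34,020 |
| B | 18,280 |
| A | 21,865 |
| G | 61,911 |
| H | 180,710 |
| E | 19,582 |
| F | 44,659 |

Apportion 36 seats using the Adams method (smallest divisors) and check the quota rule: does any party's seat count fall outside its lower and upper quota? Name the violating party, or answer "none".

Standard quotas: C 3.214, B 1.727, A 2.066, G 5.849, H 17.074, E 1.850, F 4.219.
Adams allocation: C 4, B 2, A 2, G 6, H 16, E 2, F 4.
H has quota 17.074 (lower 17, upper 18) but receives 16 — outside the quota interval.

H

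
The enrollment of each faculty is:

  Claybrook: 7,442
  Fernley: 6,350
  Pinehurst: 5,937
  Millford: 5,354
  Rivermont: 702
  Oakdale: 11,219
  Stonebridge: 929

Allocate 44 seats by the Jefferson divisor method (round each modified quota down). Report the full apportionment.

Standard divisor 37933/44 ≈ 862.114; standard quotas: Claybrook 8.632, Fernley 7.366, Pinehurst 6.887, Millford 6.210, Rivermont 0.814, Oakdale 13.013, Stonebridge 1.078.
Rounding down gives 8, 7, 6, 6, 0, 13, 1 = 41 seats, so the divisor must be adjusted.
With modified divisor 800: modified quotas Claybrook 9.303, Fernley 7.938, Pinehurst 7.421, Millford 6.692, Rivermont 0.877, Oakdale 14.024, Stonebridge 1.161.
Rounding down: Claybrook 9, Fernley 7, Pinehurst 7, Millford 6, Rivermont 0, Oakdale 14, Stonebridge 1 (total 44).

Claybrook 9, Fernley 7, Pinehurst 7, Millford 6, Rivermont 0, Oakdale 14, Stonebridge 1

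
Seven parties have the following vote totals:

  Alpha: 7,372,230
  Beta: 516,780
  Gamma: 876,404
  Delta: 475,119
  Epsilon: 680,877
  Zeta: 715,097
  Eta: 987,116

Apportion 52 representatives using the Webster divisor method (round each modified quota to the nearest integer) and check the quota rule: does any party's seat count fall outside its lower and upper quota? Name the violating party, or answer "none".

Alpha

Standard quotas: Alpha 32.981, Beta 2.312, Gamma 3.921, Delta 2.126, Epsilon 3.046, Zeta 3.199, Eta 4.416.
Webster allocation: Alpha 34, Beta 2, Gamma 4, Delta 2, Epsilon 3, Zeta 3, Eta 4.
Alpha has quota 32.981 (lower 32, upper 33) but receives 34 — outside the quota interval.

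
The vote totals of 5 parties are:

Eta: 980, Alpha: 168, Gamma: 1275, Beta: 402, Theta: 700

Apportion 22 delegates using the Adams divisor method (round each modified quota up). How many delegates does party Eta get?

Standard divisor 3525/22 ≈ 160.227; standard quotas: Eta 6.116, Alpha 1.049, Gamma 7.957, Beta 2.509, Theta 4.369.
Rounding up gives 7, 2, 8, 3, 5 = 25 seats, so the divisor must be adjusted.
With modified divisor 180: modified quotas Eta 5.444, Alpha 0.933, Gamma 7.083, Beta 2.233, Theta 3.889.
Rounding up: Eta 6, Alpha 1, Gamma 8, Beta 3, Theta 4 (total 22).
Eta receives 6.

6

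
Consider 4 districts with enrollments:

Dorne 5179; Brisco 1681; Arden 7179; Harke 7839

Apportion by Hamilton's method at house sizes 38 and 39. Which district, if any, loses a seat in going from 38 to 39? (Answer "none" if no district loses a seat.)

none

At 38 seats: Dorne 9, Brisco 3, Arden 12, Harke 14.
At 39 seats: Dorne 9, Brisco 3, Arden 13, Harke 14.
No district's allocation decreased.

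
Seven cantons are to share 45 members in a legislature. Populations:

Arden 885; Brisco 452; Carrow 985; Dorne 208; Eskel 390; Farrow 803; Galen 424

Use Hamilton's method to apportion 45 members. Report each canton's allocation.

Standard divisor: 4147 ÷ 45 ≈ 92.156.
Standard quotas: Arden 9.603, Brisco 4.905, Carrow 10.688, Dorne 2.257, Eskel 4.232, Farrow 8.714, Galen 4.601.
Lower quotas: Arden 9, Brisco 4, Carrow 10, Dorne 2, Eskel 4, Farrow 8, Galen 4 (sum 41, leaving 4 seats).
Remainders in descending order: Brisco 0.905, Farrow 0.714, Carrow 0.688, Arden 0.603, Galen 0.601, Dorne 0.257, Eskel 0.232.
Largest remainders: Brisco, Farrow, Carrow, Arden receive the extra seats.

Arden: 10; Brisco: 5; Carrow: 11; Dorne: 2; Eskel: 4; Farrow: 9; Galen: 4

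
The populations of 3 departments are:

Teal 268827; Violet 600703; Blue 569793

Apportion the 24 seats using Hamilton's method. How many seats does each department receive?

The standard divisor is 1439323/24 ≈ 59971.792.
Standard quotas: Teal 4.4826, Violet 10.0164, Blue 9.5010.
Lower quotas: Teal 4, Violet 10, Blue 9 (sum 23, leaving 1 seat).
Remainders in descending order: Blue 0.5010, Teal 0.4826, Violet 0.0164.
Largest remainder: Blue receives the extra seat.

Teal=4, Violet=10, Blue=10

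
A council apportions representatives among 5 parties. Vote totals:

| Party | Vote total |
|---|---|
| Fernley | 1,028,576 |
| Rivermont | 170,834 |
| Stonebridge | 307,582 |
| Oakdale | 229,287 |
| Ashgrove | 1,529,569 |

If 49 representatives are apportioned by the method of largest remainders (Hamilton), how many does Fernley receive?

The standard divisor is 3265848/49 ≈ 66649.959.
Standard quotas: Fernley 15.4325, Rivermont 2.5632, Stonebridge 4.6149, Oakdale 3.4402, Ashgrove 22.9493.
Lower quotas: Fernley 15, Rivermont 2, Stonebridge 4, Oakdale 3, Ashgrove 22 (sum 46, leaving 3 seats).
Remainders in descending order: Ashgrove 0.9493, Stonebridge 0.6149, Rivermont 0.5632, Oakdale 0.4402, Fernley 0.4325.
Largest remainders: Ashgrove, Stonebridge, Rivermont receive the extra seats.
Fernley receives 15.

15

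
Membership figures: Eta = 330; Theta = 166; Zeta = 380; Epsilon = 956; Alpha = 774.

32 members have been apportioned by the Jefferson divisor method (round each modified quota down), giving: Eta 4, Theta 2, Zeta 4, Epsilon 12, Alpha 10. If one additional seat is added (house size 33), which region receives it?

Zeta

Priority for the next seat is population ÷ (current seats + 1).
Priorities: Eta 66.000, Theta 55.333, Zeta 76.000, Epsilon 73.538, Alpha 70.364.
Highest priority: Zeta.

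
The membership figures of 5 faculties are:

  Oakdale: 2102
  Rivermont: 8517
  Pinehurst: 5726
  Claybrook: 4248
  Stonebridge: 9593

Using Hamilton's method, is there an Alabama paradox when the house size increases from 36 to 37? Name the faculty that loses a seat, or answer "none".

At 36 seats: Oakdale 3, Rivermont 10, Pinehurst 7, Claybrook 5, Stonebridge 11.
At 37 seats: Oakdale 3, Rivermont 10, Pinehurst 7, Claybrook 5, Stonebridge 12.
No faculty's allocation decreased.

none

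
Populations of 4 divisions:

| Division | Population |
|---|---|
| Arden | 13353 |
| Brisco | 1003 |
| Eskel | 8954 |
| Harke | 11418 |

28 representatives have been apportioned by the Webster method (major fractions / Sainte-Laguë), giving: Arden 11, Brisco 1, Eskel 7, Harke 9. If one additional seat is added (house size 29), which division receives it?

Priority for the next seat is population ÷ (current seats + 0.5).
Priorities: Arden 1161.130, Brisco 668.667, Eskel 1193.867, Harke 1201.895.
Highest priority: Harke.

Harke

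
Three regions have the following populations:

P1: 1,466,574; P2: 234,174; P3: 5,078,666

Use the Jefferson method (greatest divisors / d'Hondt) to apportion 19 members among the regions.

P1 4, P2 0, P3 15

Standard divisor 6779414/19 ≈ 356811.263; standard quotas: P1 4.110, P2 0.656, P3 14.233.
Rounding down gives 4, 0, 14 = 18 seats, so the divisor must be adjusted.
With modified divisor 328000: modified quotas P1 4.471, P2 0.714, P3 15.484.
Rounding down: P1 4, P2 0, P3 15 (total 19).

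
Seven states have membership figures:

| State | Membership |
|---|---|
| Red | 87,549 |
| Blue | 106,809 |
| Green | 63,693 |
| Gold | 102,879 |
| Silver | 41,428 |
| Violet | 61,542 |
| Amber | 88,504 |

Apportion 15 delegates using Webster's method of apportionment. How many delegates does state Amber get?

Standard divisor 552404/15 ≈ 36826.933; standard quotas: Red 2.377, Blue 2.900, Green 1.730, Gold 2.794, Silver 1.125, Violet 1.671, Amber 2.403.
Rounding to the nearest integer gives Red 2, Blue 3, Green 2, Gold 3, Silver 1, Violet 2, Amber 2 — total 15, matching the house size, so no adjustment is needed.
Amber receives 2.

2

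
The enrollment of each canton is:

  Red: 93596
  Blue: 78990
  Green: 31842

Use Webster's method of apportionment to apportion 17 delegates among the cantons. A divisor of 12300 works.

Red 8; Blue 6; Green 3

With modified divisor 12300: modified quotas Red 7.609, Blue 6.422, Green 2.589.
Rounding to the nearest integer: Red 8, Blue 6, Green 3 (total 17).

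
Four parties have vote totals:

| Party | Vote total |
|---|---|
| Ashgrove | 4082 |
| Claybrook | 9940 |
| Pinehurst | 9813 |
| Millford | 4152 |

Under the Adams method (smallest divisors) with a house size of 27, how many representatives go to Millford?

4

Standard divisor 27987/27 ≈ 1036.556; standard quotas: Ashgrove 3.938, Claybrook 9.589, Pinehurst 9.467, Millford 4.006.
Rounding up gives 4, 10, 10, 5 = 29 seats, so the divisor must be adjusted.
With modified divisor 1100: modified quotas Ashgrove 3.711, Claybrook 9.036, Pinehurst 8.921, Millford 3.775.
Rounding up: Ashgrove 4, Claybrook 10, Pinehurst 9, Millford 4 (total 27).
Millford receives 4.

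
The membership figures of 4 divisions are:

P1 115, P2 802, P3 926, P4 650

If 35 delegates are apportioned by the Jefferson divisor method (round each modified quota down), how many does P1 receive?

1

Standard divisor 2493/35 ≈ 71.229; standard quotas: P1 1.615, P2 11.260, P3 13.000, P4 9.126.
Rounding down gives 1, 11, 13, 9 = 34 seats, so the divisor must be adjusted.
With modified divisor 66.5: modified quotas P1 1.729, P2 12.060, P3 13.925, P4 9.774.
Rounding down: P1 1, P2 12, P3 13, P4 9 (total 35).
P1 receives 1.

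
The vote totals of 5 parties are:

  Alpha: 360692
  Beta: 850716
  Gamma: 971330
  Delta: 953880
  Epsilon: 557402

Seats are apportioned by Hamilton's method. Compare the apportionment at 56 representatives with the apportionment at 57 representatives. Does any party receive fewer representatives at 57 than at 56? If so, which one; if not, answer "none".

Alpha

At 56 seats: Alpha 6, Beta 13, Gamma 15, Delta 14, Epsilon 8.
At 57 seats: Alpha 5, Beta 13, Gamma 15, Delta 15, Epsilon 9.
Alpha drops from 6 to 5.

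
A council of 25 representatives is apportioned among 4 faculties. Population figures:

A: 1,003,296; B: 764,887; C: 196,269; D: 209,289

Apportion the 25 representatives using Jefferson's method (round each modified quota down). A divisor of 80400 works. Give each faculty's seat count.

A 12, B 9, C 2, D 2

With modified divisor 80400: modified quotas A 12.479, B 9.514, C 2.441, D 2.603.
Rounding down: A 12, B 9, C 2, D 2 (total 25).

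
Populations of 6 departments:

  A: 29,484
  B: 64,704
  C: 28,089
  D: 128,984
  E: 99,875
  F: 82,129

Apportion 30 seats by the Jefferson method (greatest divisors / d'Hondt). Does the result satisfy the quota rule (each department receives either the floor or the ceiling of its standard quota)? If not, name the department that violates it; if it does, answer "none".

Standard quotas: A 2.042, B 4.480, C 1.945, D 8.931, E 6.916, F 5.687.
Jefferson allocation: A 2, B 4, C 2, D 9, E 7, F 6.
Every allocation lies between the lower and upper quota.

none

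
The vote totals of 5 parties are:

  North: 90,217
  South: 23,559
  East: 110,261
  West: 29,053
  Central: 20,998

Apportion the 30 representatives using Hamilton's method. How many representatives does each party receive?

The standard divisor is 274088/30 ≈ 9136.267.
Standard quotas: North 9.8746, South 2.5786, East 12.0685, West 3.1800, Central 2.2983.
Lower quotas: North 9, South 2, East 12, West 3, Central 2 (sum 28, leaving 2 seats).
Remainders in descending order: North 0.8746, South 0.5786, Central 0.2983, West 0.1800, East 0.0685.
Largest remainders: North, South receive the extra seats.

North 10, South 3, East 12, West 3, Central 2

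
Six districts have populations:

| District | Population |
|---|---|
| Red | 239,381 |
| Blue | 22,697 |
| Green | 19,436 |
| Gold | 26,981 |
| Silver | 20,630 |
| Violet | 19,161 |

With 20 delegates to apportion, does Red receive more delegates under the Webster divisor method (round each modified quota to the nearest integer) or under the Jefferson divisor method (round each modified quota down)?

Webster: Red 14, Blue 1, Green 1, Gold 2, Silver 1, Violet 1.
Jefferson: Red 15, Blue 1, Green 1, Gold 1, Silver 1, Violet 1.
Red gets 14 under Webster and 15 under Jefferson.

Jefferson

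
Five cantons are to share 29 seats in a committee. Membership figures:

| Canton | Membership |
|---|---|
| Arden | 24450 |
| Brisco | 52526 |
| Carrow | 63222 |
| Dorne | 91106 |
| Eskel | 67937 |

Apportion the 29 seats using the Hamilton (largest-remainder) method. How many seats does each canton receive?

The standard divisor is 299241/29 ≈ 10318.655.
Standard quotas: Arden 2.3695, Brisco 5.0904, Carrow 6.1270, Dorne 8.8293, Eskel 6.5839.
Lower quotas: Arden 2, Brisco 5, Carrow 6, Dorne 8, Eskel 6 (sum 27, leaving 2 seats).
Remainders in descending order: Dorne 0.8293, Eskel 0.5839, Arden 0.3695, Carrow 0.1270, Brisco 0.0904.
The surplus seats go to Dorne, Eskel.

Arden 2, Brisco 5, Carrow 6, Dorne 9, Eskel 7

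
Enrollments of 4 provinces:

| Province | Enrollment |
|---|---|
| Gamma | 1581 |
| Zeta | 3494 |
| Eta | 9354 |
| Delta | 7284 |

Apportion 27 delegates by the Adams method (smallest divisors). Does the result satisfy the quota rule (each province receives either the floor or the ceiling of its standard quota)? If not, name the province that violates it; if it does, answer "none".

Standard quotas: Gamma 1.966, Zeta 4.345, Eta 11.632, Delta 9.058.
Adams allocation: Gamma 2, Zeta 5, Eta 11, Delta 9.
Every allocation lies between the lower and upper quota.

none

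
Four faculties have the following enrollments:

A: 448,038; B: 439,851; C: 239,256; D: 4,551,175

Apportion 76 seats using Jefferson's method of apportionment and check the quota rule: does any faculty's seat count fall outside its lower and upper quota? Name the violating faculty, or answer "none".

Standard quotas: A 5.997, B 5.887, C 3.202, D 60.914.
Jefferson allocation: A 6, B 5, C 3, D 62.
D has quota 60.914 (lower 60, upper 61) but receives 62 — outside the quota interval.

D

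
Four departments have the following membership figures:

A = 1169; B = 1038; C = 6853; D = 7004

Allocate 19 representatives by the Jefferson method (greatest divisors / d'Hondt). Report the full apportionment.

A 1; B 1; C 8; D 9

Standard divisor 16064/19 ≈ 845.474; standard quotas: A 1.383, B 1.228, C 8.106, D 8.284.
Rounding down gives 1, 1, 8, 8 = 18 seats, so the divisor must be adjusted.
With modified divisor 770: modified quotas A 1.518, B 1.348, C 8.900, D 9.096.
Rounding down: A 1, B 1, C 8, D 9 (total 19).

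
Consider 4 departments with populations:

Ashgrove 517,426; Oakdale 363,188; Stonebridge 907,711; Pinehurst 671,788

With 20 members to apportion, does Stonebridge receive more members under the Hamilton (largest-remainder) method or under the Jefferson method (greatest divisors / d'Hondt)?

Jefferson

Hamilton: Ashgrove 4, Oakdale 3, Stonebridge 7, Pinehurst 6.
Jefferson: Ashgrove 4, Oakdale 3, Stonebridge 8, Pinehurst 5.
Stonebridge gets 7 under Hamilton and 8 under Jefferson.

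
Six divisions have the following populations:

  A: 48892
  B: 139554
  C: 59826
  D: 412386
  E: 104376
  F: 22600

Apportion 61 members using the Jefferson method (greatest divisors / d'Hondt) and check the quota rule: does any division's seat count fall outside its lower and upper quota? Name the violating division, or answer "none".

D

Standard quotas: A 3.787, B 10.808, C 4.633, D 31.938, E 8.084, F 1.750.
Jefferson allocation: A 4, B 11, C 4, D 33, E 8, F 1.
D has quota 31.938 (lower 31, upper 32) but receives 33 — outside the quota interval.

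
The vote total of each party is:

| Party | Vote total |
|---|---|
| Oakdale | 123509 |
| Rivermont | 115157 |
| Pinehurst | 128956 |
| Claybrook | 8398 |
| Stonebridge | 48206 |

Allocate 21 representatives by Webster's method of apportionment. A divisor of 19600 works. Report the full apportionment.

With modified divisor 19600: modified quotas Oakdale 6.301, Rivermont 5.875, Pinehurst 6.579, Claybrook 0.428, Stonebridge 2.459.
Rounding to the nearest integer: Oakdale 6, Rivermont 6, Pinehurst 7, Claybrook 0, Stonebridge 2 (total 21).

Oakdale=6; Rivermont=6; Pinehurst=7; Claybrook=0; Stonebridge=2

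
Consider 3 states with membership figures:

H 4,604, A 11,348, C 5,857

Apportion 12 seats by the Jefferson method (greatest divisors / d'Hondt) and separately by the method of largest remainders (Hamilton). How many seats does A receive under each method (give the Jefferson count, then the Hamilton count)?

7 and 6

Jefferson: H 2, A 7, C 3.
Hamilton: H 3, A 6, C 3.
A gets 7 under Jefferson and 6 under Hamilton.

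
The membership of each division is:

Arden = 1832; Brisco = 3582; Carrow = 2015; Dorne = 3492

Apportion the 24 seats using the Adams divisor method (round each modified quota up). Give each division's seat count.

Arden: 4, Brisco: 8, Carrow: 5, Dorne: 7

Standard divisor 10921/24 ≈ 455.042; standard quotas: Arden 4.026, Brisco 7.872, Carrow 4.428, Dorne 7.674.
Rounding up gives 5, 8, 5, 8 = 26 seats, so the divisor must be adjusted.
With modified divisor 501: modified quotas Arden 3.657, Brisco 7.150, Carrow 4.022, Dorne 6.970.
Rounding up: Arden 4, Brisco 8, Carrow 5, Dorne 7 (total 24).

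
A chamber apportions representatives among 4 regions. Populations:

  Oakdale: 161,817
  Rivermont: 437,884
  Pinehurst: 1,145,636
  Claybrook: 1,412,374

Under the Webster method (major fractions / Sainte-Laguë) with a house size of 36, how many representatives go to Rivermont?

Standard divisor 3157711/36 ≈ 87714.194; standard quotas: Oakdale 1.845, Rivermont 4.992, Pinehurst 13.061, Claybrook 16.102.
Rounding to the nearest integer gives Oakdale 2, Rivermont 5, Pinehurst 13, Claybrook 16 — total 36, matching the house size, so no adjustment is needed.
Rivermont receives 5.

5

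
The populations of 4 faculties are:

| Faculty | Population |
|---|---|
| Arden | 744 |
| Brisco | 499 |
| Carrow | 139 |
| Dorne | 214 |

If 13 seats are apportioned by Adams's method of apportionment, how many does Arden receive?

Standard divisor 1596/13 ≈ 122.769; standard quotas: Arden 6.060, Brisco 4.065, Carrow 1.132, Dorne 1.743.
Rounding up gives 7, 5, 2, 2 = 16 seats, so the divisor must be adjusted.
With modified divisor 144: modified quotas Arden 5.167, Brisco 3.465, Carrow 0.965, Dorne 1.486.
Rounding up: Arden 6, Brisco 4, Carrow 1, Dorne 2 (total 13).
Arden receives 6.

6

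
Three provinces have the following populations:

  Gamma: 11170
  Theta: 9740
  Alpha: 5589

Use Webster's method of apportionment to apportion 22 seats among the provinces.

Gamma 9, Theta 8, Alpha 5

Standard divisor 26499/22 ≈ 1204.5; standard quotas: Gamma 9.274, Theta 8.086, Alpha 4.640.
Rounding to the nearest integer gives Gamma 9, Theta 8, Alpha 5 — total 22, matching the house size, so no adjustment is needed.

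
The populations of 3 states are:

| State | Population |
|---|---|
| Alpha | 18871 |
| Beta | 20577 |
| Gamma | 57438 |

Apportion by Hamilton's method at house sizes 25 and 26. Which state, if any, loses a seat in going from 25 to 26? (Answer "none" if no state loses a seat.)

none

At 25 seats: Alpha 5, Beta 5, Gamma 15.
At 26 seats: Alpha 5, Beta 6, Gamma 15.
No state's allocation decreased.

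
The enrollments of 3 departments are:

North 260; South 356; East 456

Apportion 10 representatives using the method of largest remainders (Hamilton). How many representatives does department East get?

4

Total 1072; standard divisor 1072/10 ≈ 107.2.
Standard quotas: North 2.425, South 3.321, East 4.254.
Lower quotas: North 2, South 3, East 4 (sum 9, leaving 1 seat).
Remainders in descending order: North 0.425, South 0.321, East 0.254.
The surplus seat goes to North.
East receives 4.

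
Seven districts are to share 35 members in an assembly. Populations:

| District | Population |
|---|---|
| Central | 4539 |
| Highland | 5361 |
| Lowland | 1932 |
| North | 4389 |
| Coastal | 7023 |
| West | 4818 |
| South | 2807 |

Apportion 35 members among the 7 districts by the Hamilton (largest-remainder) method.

Total 30869; standard divisor 30869/35 ≈ 881.971.
Standard quotas: Central 5.1464, Highland 6.0784, Lowland 2.1905, North 4.9764, Coastal 7.9628, West 5.4628, South 3.1826.
Lower quotas: Central 5, Highland 6, Lowland 2, North 4, Coastal 7, West 5, South 3 (sum 32, leaving 3 seats).
Remainders in descending order: North 0.9764, Coastal 0.9628, West 0.4628, Lowland 0.1905, South 0.1826, Central 0.1464, Highland 0.0784.
Largest remainders: North, Coastal, West receive the extra seats.

Central: 5; Highland: 6; Lowland: 2; North: 5; Coastal: 8; West: 6; South: 3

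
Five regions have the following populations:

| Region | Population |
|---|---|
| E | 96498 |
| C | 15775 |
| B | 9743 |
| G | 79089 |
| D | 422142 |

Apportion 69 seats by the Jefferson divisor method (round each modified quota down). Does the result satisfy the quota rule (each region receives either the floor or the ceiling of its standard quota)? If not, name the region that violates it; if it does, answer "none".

D

Standard quotas: E 10.683, C 1.746, B 1.079, G 8.756, D 46.736.
Jefferson allocation: E 10, C 1, B 1, G 9, D 48.
D has quota 46.736 (lower 46, upper 47) but receives 48 — outside the quota interval.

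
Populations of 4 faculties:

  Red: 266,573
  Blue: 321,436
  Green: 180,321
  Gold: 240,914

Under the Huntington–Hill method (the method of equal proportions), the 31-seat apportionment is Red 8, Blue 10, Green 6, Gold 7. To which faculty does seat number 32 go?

Priority for the next seat is population ÷ (√(s·(s+1))).
Priorities: Red 31415.929, Blue 30647.720, Green 27824.134, Gold 32193.487.
Highest priority: Gold.

Gold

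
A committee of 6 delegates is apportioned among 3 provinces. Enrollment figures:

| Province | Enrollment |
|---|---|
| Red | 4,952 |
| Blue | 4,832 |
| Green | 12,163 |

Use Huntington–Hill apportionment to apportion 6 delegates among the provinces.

With divisor 3506: modified quotas Red 1.412, Blue 1.378, Green 3.469.
Geometric-mean thresholds: Red √(1·2)=1.414, Blue √(1·2)=1.414, Green √(3·4)=3.464.
Each quota rounded against its threshold gives Red 1, Blue 1, Green 4 (total 6).

Red 1, Blue 1, Green 4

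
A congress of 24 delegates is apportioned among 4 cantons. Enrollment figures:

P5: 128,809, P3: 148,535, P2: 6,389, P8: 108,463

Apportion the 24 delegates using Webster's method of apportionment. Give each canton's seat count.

P5 8; P3 9; P2 0; P8 7

Standard divisor 392196/24 ≈ 16341.5; standard quotas: P5 7.882, P3 9.089, P2 0.391, P8 6.637.
Rounding to the nearest integer gives P5 8, P3 9, P2 0, P8 7 — total 24, matching the house size, so no adjustment is needed.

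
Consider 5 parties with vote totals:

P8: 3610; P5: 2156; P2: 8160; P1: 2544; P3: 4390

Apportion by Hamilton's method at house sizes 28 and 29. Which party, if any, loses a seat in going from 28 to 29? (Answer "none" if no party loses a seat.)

At 28 seats: P8 5, P5 3, P2 11, P1 3, P3 6.
At 29 seats: P8 5, P5 3, P2 11, P1 4, P3 6.
No party's allocation decreased.

none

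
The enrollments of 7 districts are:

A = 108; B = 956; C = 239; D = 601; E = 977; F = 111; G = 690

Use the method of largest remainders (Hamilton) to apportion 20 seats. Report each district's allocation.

A 1, B 5, C 1, D 3, E 5, F 1, G 4

Total 3682; standard divisor 3682/20 ≈ 184.1.
Standard quotas: A 0.587, B 5.193, C 1.298, D 3.265, E 5.307, F 0.603, G 3.748.
Lower quotas: A 0, B 5, C 1, D 3, E 5, F 0, G 3 (sum 17, leaving 3 seats).
Remainders in descending order: G 0.748, F 0.603, A 0.587, E 0.307, C 0.298, D 0.265, B 0.193.
The surplus seats go to G, F, A.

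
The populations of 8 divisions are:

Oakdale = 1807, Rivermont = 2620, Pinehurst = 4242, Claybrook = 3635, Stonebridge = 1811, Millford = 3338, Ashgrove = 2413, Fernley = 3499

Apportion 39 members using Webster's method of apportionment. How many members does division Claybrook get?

6

Standard divisor 23365/39 ≈ 599.103; standard quotas: Oakdale 3.016, Rivermont 4.373, Pinehurst 7.081, Claybrook 6.067, Stonebridge 3.023, Millford 5.572, Ashgrove 4.028, Fernley 5.840.
Rounding to the nearest integer gives Oakdale 3, Rivermont 4, Pinehurst 7, Claybrook 6, Stonebridge 3, Millford 6, Ashgrove 4, Fernley 6 — total 39, matching the house size, so no adjustment is needed.
Claybrook receives 6.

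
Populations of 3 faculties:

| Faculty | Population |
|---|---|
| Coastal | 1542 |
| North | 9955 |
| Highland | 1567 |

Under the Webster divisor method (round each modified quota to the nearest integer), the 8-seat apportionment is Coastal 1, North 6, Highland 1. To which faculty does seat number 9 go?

Priority for the next seat is population ÷ (current seats + 0.5).
Priorities: Coastal 1028.000, North 1531.538, Highland 1044.667.
Highest priority: North.

North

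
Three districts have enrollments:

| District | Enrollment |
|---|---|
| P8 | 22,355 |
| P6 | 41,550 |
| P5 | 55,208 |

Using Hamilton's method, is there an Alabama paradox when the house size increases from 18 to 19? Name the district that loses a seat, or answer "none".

P8

At 18 seats: P8 4, P6 6, P5 8.
At 19 seats: P8 3, P6 7, P5 9.
P8 drops from 4 to 3.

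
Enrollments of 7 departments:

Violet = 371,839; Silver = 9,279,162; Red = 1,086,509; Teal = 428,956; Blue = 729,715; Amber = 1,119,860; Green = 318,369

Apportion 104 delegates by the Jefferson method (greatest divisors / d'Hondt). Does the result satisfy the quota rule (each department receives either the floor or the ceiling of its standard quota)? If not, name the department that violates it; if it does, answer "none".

Standard quotas: Violet 2.900, Silver 72.372, Red 8.474, Teal 3.346, Blue 5.691, Amber 8.734, Green 2.483.
Jefferson allocation: Violet 3, Silver 74, Red 8, Teal 3, Blue 5, Amber 9, Green 2.
Silver has quota 72.372 (lower 72, upper 73) but receives 74 — outside the quota interval.

Silver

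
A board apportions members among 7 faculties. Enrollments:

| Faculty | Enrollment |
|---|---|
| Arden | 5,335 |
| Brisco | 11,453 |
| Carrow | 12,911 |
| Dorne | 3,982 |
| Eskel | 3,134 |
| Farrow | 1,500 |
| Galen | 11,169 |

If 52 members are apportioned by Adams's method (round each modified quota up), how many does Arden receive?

Standard divisor 49484/52 ≈ 951.615; standard quotas: Arden 5.606, Brisco 12.035, Carrow 13.567, Dorne 4.184, Eskel 3.293, Farrow 1.576, Galen 11.737.
Rounding up gives 6, 13, 14, 5, 4, 2, 12 = 56 seats, so the divisor must be adjusted.
With modified divisor 1030: modified quotas Arden 5.180, Brisco 11.119, Carrow 12.535, Dorne 3.866, Eskel 3.043, Farrow 1.456, Galen 10.844.
Rounding up: Arden 6, Brisco 12, Carrow 13, Dorne 4, Eskel 4, Farrow 2, Galen 11 (total 52).
Arden receives 6.

6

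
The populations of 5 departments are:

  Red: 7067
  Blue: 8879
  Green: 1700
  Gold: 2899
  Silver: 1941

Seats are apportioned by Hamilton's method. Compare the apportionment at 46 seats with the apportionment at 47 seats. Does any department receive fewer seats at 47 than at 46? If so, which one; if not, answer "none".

At 46 seats: Red 14, Blue 18, Green 4, Gold 6, Silver 4.
At 47 seats: Red 15, Blue 19, Green 3, Gold 6, Silver 4.
Green drops from 4 to 3.

Green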